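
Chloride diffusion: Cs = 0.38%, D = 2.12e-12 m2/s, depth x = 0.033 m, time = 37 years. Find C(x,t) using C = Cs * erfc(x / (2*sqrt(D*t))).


t_seconds = 37 * 365.25 * 24 * 3600 = 1167631200.0 s
arg = 0.033 / (2 * sqrt(2.12e-12 * 1167631200.0))
= 0.3316
erfc(0.3316) = 0.6391
C = 0.38 * 0.6391 = 0.2428%

0.2428


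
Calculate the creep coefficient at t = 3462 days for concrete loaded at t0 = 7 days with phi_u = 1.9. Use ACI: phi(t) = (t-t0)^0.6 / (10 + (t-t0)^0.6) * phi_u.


dt = 3462 - 7 = 3455
phi = 3455^0.6 / (10 + 3455^0.6) * 1.9
= 1.767

1.767


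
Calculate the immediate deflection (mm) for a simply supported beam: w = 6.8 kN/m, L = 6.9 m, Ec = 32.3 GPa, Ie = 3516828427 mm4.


Convert: L = 6.9 m = 6900 mm, Ec = 32.3 GPa = 32300 MPa
delta = 5 * 6.8 * 6900^4 / (384 * 32300 * 3516828427)
= 1.77 mm

1.77


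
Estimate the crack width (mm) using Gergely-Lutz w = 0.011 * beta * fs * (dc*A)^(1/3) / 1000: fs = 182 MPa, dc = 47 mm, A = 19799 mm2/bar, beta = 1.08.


w = 0.011 * beta * fs * (dc * A)^(1/3) / 1000
= 0.011 * 1.08 * 182 * (47 * 19799)^(1/3) / 1000
= 0.211 mm

0.211


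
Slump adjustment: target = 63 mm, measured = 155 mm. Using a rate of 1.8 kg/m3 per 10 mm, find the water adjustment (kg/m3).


Difference = 63 - 155 = -92 mm
Water adjustment = -92 * 1.8 / 10 = -16.6 kg/m3

-16.6


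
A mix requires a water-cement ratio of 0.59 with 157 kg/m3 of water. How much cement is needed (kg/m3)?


Cement = water / (w/c)
= 157 / 0.59
= 266.1 kg/m3

266.1


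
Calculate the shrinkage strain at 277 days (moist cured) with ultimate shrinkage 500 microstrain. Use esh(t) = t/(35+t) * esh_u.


esh(277) = 277 / (35 + 277) * 500
= 277 / 312 * 500
= 443.9 microstrain

443.9


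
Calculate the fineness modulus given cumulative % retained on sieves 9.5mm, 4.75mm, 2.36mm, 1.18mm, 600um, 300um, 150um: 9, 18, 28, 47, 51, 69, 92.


FM = sum(cumulative % retained) / 100
= 314 / 100
= 3.14

3.14


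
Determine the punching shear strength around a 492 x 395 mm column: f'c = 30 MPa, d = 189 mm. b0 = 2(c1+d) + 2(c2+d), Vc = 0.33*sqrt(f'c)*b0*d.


b0 = 2*(492 + 189) + 2*(395 + 189) = 2530 mm
Vc = 0.33 * sqrt(30) * 2530 * 189 / 1000
= 864.28 kN

864.28


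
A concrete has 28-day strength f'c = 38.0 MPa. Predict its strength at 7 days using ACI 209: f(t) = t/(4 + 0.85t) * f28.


f(7) = 7 / (4 + 0.85 * 7) * 38.0
= 7 / 9.95 * 38.0
= 26.73 MPa

26.73


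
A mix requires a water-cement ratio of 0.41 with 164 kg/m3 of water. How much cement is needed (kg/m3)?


Cement = water / (w/c)
= 164 / 0.41
= 400.0 kg/m3

400.0


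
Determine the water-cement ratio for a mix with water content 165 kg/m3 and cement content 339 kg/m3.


w/c = water / cement
w/c = 165 / 339 = 0.487

0.487


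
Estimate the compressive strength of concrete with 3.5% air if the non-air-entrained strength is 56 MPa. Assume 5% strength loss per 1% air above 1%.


Strength loss = (3.5 - 1) * 5 = 12.5%
f'c = 56 * (1 - 12.5/100)
= 49.0 MPa

49.0


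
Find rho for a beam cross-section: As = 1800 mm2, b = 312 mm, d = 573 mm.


rho = As / (b * d)
= 1800 / (312 * 573)
= 0.0101

0.0101


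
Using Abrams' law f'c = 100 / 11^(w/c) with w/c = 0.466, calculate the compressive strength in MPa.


f'c = 100 / 11^0.466
= 100 / 3.057
= 32.71 MPa

32.71


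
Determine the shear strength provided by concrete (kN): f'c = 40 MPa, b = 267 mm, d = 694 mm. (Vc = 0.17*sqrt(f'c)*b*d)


Vc = 0.17 * sqrt(40) * 267 * 694 / 1000
= 199.23 kN

199.23


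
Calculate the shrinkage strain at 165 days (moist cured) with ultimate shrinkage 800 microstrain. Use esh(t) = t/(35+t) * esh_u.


esh(165) = 165 / (35 + 165) * 800
= 165 / 200 * 800
= 660.0 microstrain

660.0


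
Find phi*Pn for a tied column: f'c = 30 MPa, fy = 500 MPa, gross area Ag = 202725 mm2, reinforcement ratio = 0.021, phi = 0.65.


Ast = rho * Ag = 0.021 * 202725 = 4257.225 mm2
phi*Pn = 0.65 * 0.80 * (0.85 * 30 * (202725 - 4257.225) + 500 * 4257.225) / 1000
= 3738.56 kN

3738.56


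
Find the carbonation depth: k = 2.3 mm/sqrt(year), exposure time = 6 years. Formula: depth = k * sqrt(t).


depth = k * sqrt(t)
= 2.3 * sqrt(6)
= 5.63 mm

5.63


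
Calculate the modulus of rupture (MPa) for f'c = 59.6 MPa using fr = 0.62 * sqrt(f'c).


fr = 0.62 * sqrt(59.6)
= 4.786 MPa

4.786


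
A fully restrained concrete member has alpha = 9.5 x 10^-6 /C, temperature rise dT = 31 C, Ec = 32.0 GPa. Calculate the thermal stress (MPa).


sigma = alpha * dT * Ec
= 9.5e-6 * 31 * 32.0 * 1000
= 9.424 MPa

9.424


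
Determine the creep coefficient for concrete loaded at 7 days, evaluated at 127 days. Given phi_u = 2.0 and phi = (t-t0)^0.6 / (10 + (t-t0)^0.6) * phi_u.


dt = 127 - 7 = 120
phi = 120^0.6 / (10 + 120^0.6) * 2.0
= 1.277

1.277


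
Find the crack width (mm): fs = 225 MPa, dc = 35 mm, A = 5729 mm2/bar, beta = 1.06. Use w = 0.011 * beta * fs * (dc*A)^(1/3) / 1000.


w = 0.011 * beta * fs * (dc * A)^(1/3) / 1000
= 0.011 * 1.06 * 225 * (35 * 5729)^(1/3) / 1000
= 0.154 mm

0.154


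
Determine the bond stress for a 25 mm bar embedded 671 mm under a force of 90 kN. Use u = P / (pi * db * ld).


u = P / (pi * db * ld)
= 90 * 1000 / (pi * 25 * 671)
= 1.708 MPa

1.708


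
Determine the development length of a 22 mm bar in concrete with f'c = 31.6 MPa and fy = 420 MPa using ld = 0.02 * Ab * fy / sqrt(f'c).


Ab = pi * 22^2 / 4 = 380.133 mm2
ld = 0.02 * 380.133 * 420 / sqrt(31.6)
= 568.0 mm

568.0


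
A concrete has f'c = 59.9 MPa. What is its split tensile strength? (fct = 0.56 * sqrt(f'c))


fct = 0.56 * sqrt(59.9)
= 0.56 * 7.74
= 4.334 MPa

4.334


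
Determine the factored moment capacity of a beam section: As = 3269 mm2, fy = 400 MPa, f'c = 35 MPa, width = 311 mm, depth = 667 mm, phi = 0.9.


a = As * fy / (0.85 * f'c * b)
= 3269 * 400 / (0.85 * 35 * 311)
= 141.3278 mm
Mn = As * fy * (d - a/2) / 10^6
= 779.7691 kN-m
phi*Mn = 0.9 * 779.7691 = 701.79 kN-m

701.79


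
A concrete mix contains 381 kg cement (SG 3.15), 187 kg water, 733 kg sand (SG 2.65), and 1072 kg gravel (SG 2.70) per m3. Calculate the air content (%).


Vol cement = 381 / (3.15 * 1000) = 0.120952 m3
Vol water = 187 / 1000 = 0.187 m3
Vol sand = 733 / (2.65 * 1000) = 0.276604 m3
Vol gravel = 1072 / (2.70 * 1000) = 0.397037 m3
Total solid + water volume = 0.981593 m3
Air = (1 - 0.981593) * 100 = 1.84%

1.84


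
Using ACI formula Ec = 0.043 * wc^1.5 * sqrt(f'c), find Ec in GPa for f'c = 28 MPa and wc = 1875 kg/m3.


Ec = 0.043 * 1875^1.5 * sqrt(28) / 1000
= 18.47 GPa

18.47


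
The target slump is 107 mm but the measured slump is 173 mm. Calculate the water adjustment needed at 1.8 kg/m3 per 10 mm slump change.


Difference = 107 - 173 = -66 mm
Water adjustment = -66 * 1.8 / 10 = -11.9 kg/m3

-11.9


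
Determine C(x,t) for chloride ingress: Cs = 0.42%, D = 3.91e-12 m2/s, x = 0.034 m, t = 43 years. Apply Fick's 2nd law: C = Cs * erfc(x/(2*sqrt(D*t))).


t_seconds = 43 * 365.25 * 24 * 3600 = 1356976800.0 s
arg = 0.034 / (2 * sqrt(3.91e-12 * 1356976800.0))
= 0.2334
erfc(0.2334) = 0.7414
C = 0.42 * 0.7414 = 0.3114%

0.3114


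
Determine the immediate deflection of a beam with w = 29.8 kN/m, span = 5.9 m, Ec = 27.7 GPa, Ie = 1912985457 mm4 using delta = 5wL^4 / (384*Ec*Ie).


Convert: L = 5.9 m = 5900 mm, Ec = 27.7 GPa = 27700 MPa
delta = 5 * 29.8 * 5900^4 / (384 * 27700 * 1912985457)
= 8.87 mm

8.87


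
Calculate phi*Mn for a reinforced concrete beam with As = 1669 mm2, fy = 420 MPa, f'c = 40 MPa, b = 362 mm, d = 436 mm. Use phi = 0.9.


a = As * fy / (0.85 * f'c * b)
= 1669 * 420 / (0.85 * 40 * 362)
= 56.9532 mm
Mn = As * fy * (d - a/2) / 10^6
= 285.6658 kN-m
phi*Mn = 0.9 * 285.6658 = 257.1 kN-m

257.1


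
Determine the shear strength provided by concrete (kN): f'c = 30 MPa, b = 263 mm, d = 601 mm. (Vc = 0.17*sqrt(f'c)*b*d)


Vc = 0.17 * sqrt(30) * 263 * 601 / 1000
= 147.18 kN

147.18


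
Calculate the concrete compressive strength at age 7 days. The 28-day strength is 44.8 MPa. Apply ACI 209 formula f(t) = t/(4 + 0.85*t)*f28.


f(7) = 7 / (4 + 0.85 * 7) * 44.8
= 7 / 9.95 * 44.8
= 31.52 MPa

31.52


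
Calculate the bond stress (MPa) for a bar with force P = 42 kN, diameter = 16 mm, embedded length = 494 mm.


u = P / (pi * db * ld)
= 42 * 1000 / (pi * 16 * 494)
= 1.691 MPa

1.691


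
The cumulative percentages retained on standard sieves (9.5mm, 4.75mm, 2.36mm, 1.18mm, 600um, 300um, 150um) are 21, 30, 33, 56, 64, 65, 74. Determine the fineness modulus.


FM = sum(cumulative % retained) / 100
= 343 / 100
= 3.43

3.43


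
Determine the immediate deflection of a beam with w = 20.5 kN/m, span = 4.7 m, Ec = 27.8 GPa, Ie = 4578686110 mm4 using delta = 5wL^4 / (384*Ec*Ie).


Convert: L = 4.7 m = 4700 mm, Ec = 27.8 GPa = 27800 MPa
delta = 5 * 20.5 * 4700^4 / (384 * 27800 * 4578686110)
= 1.02 mm

1.02


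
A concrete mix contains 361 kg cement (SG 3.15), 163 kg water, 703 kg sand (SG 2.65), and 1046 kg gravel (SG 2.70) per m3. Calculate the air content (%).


Vol cement = 361 / (3.15 * 1000) = 0.114603 m3
Vol water = 163 / 1000 = 0.163 m3
Vol sand = 703 / (2.65 * 1000) = 0.265283 m3
Vol gravel = 1046 / (2.70 * 1000) = 0.387407 m3
Total solid + water volume = 0.930294 m3
Air = (1 - 0.930294) * 100 = 6.97%

6.97


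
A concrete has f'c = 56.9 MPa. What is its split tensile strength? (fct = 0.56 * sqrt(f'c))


fct = 0.56 * sqrt(56.9)
= 0.56 * 7.543
= 4.224 MPa

4.224


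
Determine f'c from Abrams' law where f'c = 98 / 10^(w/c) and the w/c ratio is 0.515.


f'c = 98 / 10^0.515
= 98 / 3.273
= 29.94 MPa

29.94


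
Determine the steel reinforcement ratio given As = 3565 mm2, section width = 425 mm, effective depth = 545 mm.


rho = As / (b * d)
= 3565 / (425 * 545)
= 0.0154

0.0154


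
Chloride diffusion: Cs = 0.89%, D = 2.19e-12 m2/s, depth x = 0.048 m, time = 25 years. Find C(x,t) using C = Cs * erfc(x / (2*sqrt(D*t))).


t_seconds = 25 * 365.25 * 24 * 3600 = 788940000.0 s
arg = 0.048 / (2 * sqrt(2.19e-12 * 788940000.0))
= 0.5774
erfc(0.5774) = 0.4142
C = 0.89 * 0.4142 = 0.3686%

0.3686


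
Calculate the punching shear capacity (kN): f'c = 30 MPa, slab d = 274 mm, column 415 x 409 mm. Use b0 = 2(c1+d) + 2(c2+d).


b0 = 2*(415 + 274) + 2*(409 + 274) = 2744 mm
Vc = 0.33 * sqrt(30) * 2744 * 274 / 1000
= 1358.97 kN

1358.97


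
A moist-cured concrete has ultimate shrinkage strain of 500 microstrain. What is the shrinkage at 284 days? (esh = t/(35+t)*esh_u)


esh(284) = 284 / (35 + 284) * 500
= 284 / 319 * 500
= 445.1 microstrain

445.1


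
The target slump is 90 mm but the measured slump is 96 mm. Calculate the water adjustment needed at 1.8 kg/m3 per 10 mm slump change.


Difference = 90 - 96 = -6 mm
Water adjustment = -6 * 1.8 / 10 = -1.1 kg/m3

-1.1


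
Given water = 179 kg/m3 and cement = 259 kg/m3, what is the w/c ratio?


w/c = water / cement
w/c = 179 / 259 = 0.691

0.691


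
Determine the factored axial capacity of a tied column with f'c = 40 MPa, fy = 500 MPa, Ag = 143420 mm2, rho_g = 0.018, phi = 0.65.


Ast = rho * Ag = 0.018 * 143420 = 2581.56 mm2
phi*Pn = 0.65 * 0.80 * (0.85 * 40 * (143420 - 2581.56) + 500 * 2581.56) / 1000
= 3161.23 kN

3161.23


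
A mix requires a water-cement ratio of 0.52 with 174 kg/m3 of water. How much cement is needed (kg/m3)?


Cement = water / (w/c)
= 174 / 0.52
= 334.6 kg/m3

334.6


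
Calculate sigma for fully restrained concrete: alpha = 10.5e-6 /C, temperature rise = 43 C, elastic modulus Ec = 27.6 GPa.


sigma = alpha * dT * Ec
= 10.5e-6 * 43 * 27.6 * 1000
= 12.461 MPa

12.461


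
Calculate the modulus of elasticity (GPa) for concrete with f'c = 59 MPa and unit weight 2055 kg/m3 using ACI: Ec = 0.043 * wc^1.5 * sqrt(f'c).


Ec = 0.043 * 2055^1.5 * sqrt(59) / 1000
= 30.77 GPa

30.77


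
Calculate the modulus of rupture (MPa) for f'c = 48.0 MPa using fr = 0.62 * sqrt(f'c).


fr = 0.62 * sqrt(48.0)
= 4.295 MPa

4.295


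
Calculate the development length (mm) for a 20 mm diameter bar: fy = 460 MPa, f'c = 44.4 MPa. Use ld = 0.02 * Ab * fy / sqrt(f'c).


Ab = pi * 20^2 / 4 = 314.159 mm2
ld = 0.02 * 314.159 * 460 / sqrt(44.4)
= 433.8 mm

433.8


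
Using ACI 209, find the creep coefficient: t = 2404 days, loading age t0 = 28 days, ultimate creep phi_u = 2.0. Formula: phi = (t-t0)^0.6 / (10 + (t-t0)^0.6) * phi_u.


dt = 2404 - 28 = 2376
phi = 2376^0.6 / (10 + 2376^0.6) * 2.0
= 1.828

1.828


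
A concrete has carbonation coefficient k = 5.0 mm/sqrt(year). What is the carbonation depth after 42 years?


depth = k * sqrt(t)
= 5.0 * sqrt(42)
= 32.4 mm

32.4


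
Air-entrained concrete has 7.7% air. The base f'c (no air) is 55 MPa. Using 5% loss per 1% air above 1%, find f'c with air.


Strength loss = (7.7 - 1) * 5 = 33.5%
f'c = 55 * (1 - 33.5/100)
= 36.58 MPa

36.58


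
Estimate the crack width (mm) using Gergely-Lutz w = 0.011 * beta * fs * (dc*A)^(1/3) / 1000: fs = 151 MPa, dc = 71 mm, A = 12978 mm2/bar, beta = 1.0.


w = 0.011 * beta * fs * (dc * A)^(1/3) / 1000
= 0.011 * 1.0 * 151 * (71 * 12978)^(1/3) / 1000
= 0.162 mm

0.162


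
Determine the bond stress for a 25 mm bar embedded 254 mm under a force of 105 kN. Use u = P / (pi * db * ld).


u = P / (pi * db * ld)
= 105 * 1000 / (pi * 25 * 254)
= 5.263 MPa

5.263


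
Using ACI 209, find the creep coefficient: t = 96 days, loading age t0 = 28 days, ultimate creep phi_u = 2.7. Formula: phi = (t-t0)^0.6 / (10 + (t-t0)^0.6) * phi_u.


dt = 96 - 28 = 68
phi = 68^0.6 / (10 + 68^0.6) * 2.7
= 1.504

1.504


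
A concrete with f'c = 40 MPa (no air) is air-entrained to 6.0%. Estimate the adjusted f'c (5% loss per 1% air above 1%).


Strength loss = (6.0 - 1) * 5 = 25.0%
f'c = 40 * (1 - 25.0/100)
= 30.0 MPa

30.0


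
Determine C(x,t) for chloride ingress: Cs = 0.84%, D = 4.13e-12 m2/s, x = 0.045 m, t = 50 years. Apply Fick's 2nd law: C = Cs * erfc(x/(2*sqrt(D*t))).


t_seconds = 50 * 365.25 * 24 * 3600 = 1577880000.0 s
arg = 0.045 / (2 * sqrt(4.13e-12 * 1577880000.0))
= 0.2787
erfc(0.2787) = 0.6935
C = 0.84 * 0.6935 = 0.5825%

0.5825


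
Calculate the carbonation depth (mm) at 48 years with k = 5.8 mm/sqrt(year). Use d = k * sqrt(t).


depth = k * sqrt(t)
= 5.8 * sqrt(48)
= 40.18 mm

40.18


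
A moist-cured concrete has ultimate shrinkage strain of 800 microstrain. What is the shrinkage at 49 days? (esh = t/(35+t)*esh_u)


esh(49) = 49 / (35 + 49) * 800
= 49 / 84 * 800
= 466.7 microstrain

466.7


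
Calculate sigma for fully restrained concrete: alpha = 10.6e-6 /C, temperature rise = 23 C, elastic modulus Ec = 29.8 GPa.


sigma = alpha * dT * Ec
= 10.6e-6 * 23 * 29.8 * 1000
= 7.265 MPa

7.265


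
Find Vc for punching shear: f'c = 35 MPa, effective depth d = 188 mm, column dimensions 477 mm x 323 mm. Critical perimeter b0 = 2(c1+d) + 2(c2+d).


b0 = 2*(477 + 188) + 2*(323 + 188) = 2352 mm
Vc = 0.33 * sqrt(35) * 2352 * 188 / 1000
= 863.26 kN

863.26


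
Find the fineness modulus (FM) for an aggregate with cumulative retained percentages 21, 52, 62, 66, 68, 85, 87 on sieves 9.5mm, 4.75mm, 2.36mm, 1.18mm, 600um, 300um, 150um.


FM = sum(cumulative % retained) / 100
= 441 / 100
= 4.41

4.41


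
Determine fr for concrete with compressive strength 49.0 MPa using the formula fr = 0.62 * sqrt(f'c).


fr = 0.62 * sqrt(49.0)
= 4.34 MPa

4.34


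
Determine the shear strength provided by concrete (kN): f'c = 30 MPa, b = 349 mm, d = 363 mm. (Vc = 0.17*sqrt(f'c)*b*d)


Vc = 0.17 * sqrt(30) * 349 * 363 / 1000
= 117.96 kN

117.96


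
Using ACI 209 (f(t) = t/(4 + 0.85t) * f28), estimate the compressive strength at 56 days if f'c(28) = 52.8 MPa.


f(56) = 56 / (4 + 0.85 * 56) * 52.8
= 56 / 51.6 * 52.8
= 57.3 MPa

57.3


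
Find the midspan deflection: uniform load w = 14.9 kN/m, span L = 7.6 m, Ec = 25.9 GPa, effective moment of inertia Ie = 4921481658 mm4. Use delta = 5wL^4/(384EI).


Convert: L = 7.6 m = 7600 mm, Ec = 25.9 GPa = 25900 MPa
delta = 5 * 14.9 * 7600^4 / (384 * 25900 * 4921481658)
= 5.08 mm

5.08


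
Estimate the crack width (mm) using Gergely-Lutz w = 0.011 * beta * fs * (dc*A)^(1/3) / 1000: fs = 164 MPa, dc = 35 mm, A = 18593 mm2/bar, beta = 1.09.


w = 0.011 * beta * fs * (dc * A)^(1/3) / 1000
= 0.011 * 1.09 * 164 * (35 * 18593)^(1/3) / 1000
= 0.17 mm

0.17


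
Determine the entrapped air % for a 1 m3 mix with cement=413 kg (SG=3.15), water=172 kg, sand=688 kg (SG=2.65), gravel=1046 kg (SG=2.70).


Vol cement = 413 / (3.15 * 1000) = 0.131111 m3
Vol water = 172 / 1000 = 0.172 m3
Vol sand = 688 / (2.65 * 1000) = 0.259623 m3
Vol gravel = 1046 / (2.70 * 1000) = 0.387407 m3
Total solid + water volume = 0.950141 m3
Air = (1 - 0.950141) * 100 = 4.99%

4.99


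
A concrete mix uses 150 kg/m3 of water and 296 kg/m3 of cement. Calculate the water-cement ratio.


w/c = water / cement
w/c = 150 / 296 = 0.507

0.507


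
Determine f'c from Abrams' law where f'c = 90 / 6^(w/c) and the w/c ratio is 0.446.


f'c = 90 / 6^0.446
= 90 / 2.224
= 40.48 MPa

40.48


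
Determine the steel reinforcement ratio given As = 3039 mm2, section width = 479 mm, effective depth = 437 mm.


rho = As / (b * d)
= 3039 / (479 * 437)
= 0.0145

0.0145


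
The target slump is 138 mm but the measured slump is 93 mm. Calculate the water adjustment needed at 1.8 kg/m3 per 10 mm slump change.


Difference = 138 - 93 = 45 mm
Water adjustment = 45 * 1.8 / 10 = 8.1 kg/m3

8.1


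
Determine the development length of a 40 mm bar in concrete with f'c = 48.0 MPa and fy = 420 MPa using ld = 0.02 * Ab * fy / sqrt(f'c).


Ab = pi * 40^2 / 4 = 1256.637 mm2
ld = 0.02 * 1256.637 * 420 / sqrt(48.0)
= 1523.6 mm

1523.6


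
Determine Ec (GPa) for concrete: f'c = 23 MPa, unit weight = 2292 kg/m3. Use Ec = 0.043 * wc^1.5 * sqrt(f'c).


Ec = 0.043 * 2292^1.5 * sqrt(23) / 1000
= 22.63 GPa

22.63


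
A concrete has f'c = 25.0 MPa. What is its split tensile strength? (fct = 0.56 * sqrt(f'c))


fct = 0.56 * sqrt(25.0)
= 0.56 * 5.0
= 2.8 MPa

2.8


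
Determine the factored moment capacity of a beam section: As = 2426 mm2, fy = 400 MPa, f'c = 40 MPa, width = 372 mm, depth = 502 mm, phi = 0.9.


a = As * fy / (0.85 * f'c * b)
= 2426 * 400 / (0.85 * 40 * 372)
= 76.7236 mm
Mn = As * fy * (d - a/2) / 10^6
= 449.9145 kN-m
phi*Mn = 0.9 * 449.9145 = 404.92 kN-m

404.92


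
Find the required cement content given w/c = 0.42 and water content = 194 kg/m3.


Cement = water / (w/c)
= 194 / 0.42
= 461.9 kg/m3

461.9


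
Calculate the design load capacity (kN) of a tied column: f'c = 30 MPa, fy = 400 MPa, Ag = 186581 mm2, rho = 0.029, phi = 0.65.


Ast = rho * Ag = 0.029 * 186581 = 5410.849 mm2
phi*Pn = 0.65 * 0.80 * (0.85 * 30 * (186581 - 5410.849) + 400 * 5410.849) / 1000
= 3527.77 kN

3527.77


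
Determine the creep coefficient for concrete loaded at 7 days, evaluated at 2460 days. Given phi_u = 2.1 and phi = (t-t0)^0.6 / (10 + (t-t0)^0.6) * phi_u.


dt = 2460 - 7 = 2453
phi = 2453^0.6 / (10 + 2453^0.6) * 2.1
= 1.922

1.922


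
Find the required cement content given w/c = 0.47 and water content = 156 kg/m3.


Cement = water / (w/c)
= 156 / 0.47
= 331.9 kg/m3

331.9


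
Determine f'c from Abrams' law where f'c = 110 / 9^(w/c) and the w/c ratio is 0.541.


f'c = 110 / 9^0.541
= 110 / 3.283
= 33.51 MPa

33.51


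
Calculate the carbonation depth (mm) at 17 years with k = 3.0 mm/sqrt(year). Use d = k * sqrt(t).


depth = k * sqrt(t)
= 3.0 * sqrt(17)
= 12.37 mm

12.37


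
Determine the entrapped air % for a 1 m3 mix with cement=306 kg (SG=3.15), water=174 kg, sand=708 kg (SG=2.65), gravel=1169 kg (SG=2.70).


Vol cement = 306 / (3.15 * 1000) = 0.097143 m3
Vol water = 174 / 1000 = 0.174 m3
Vol sand = 708 / (2.65 * 1000) = 0.26717 m3
Vol gravel = 1169 / (2.70 * 1000) = 0.432963 m3
Total solid + water volume = 0.971276 m3
Air = (1 - 0.971276) * 100 = 2.87%

2.87


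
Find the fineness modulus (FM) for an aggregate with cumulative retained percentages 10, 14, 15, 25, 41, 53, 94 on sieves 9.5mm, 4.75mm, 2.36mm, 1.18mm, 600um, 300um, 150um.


FM = sum(cumulative % retained) / 100
= 252 / 100
= 2.52

2.52


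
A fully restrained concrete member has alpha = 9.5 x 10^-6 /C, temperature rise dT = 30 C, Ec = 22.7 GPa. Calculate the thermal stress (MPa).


sigma = alpha * dT * Ec
= 9.5e-6 * 30 * 22.7 * 1000
= 6.469 MPa

6.469


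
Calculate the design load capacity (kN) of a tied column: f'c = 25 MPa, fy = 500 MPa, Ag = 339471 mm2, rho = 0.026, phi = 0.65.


Ast = rho * Ag = 0.026 * 339471 = 8826.246 mm2
phi*Pn = 0.65 * 0.80 * (0.85 * 25 * (339471 - 8826.246) + 500 * 8826.246) / 1000
= 5948.45 kN

5948.45


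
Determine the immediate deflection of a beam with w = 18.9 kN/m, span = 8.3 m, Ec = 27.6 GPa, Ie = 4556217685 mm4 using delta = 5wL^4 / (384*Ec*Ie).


Convert: L = 8.3 m = 8300 mm, Ec = 27.6 GPa = 27600 MPa
delta = 5 * 18.9 * 8300^4 / (384 * 27600 * 4556217685)
= 9.29 mm

9.29


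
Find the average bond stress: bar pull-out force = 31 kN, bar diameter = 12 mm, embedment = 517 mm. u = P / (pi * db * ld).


u = P / (pi * db * ld)
= 31 * 1000 / (pi * 12 * 517)
= 1.591 MPa

1.591


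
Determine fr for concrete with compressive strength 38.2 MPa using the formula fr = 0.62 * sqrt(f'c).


fr = 0.62 * sqrt(38.2)
= 3.832 MPa

3.832


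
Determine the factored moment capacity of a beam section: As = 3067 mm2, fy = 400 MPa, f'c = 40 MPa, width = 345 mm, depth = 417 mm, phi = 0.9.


a = As * fy / (0.85 * f'c * b)
= 3067 * 400 / (0.85 * 40 * 345)
= 104.5865 mm
Mn = As * fy * (d - a/2) / 10^6
= 447.4222 kN-m
phi*Mn = 0.9 * 447.4222 = 402.68 kN-m

402.68


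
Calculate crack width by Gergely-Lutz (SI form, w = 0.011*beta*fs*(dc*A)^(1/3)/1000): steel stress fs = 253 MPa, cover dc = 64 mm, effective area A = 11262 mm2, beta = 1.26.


w = 0.011 * beta * fs * (dc * A)^(1/3) / 1000
= 0.011 * 1.26 * 253 * (64 * 11262)^(1/3) / 1000
= 0.314 mm

0.314


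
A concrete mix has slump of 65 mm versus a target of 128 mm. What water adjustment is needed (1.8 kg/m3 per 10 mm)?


Difference = 128 - 65 = 63 mm
Water adjustment = 63 * 1.8 / 10 = 11.3 kg/m3

11.3


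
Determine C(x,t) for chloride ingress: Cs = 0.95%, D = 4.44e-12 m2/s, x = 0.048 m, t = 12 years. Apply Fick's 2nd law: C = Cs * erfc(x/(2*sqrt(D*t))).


t_seconds = 12 * 365.25 * 24 * 3600 = 378691200.0 s
arg = 0.048 / (2 * sqrt(4.44e-12 * 378691200.0))
= 0.5853
erfc(0.5853) = 0.4078
C = 0.95 * 0.4078 = 0.3874%

0.3874


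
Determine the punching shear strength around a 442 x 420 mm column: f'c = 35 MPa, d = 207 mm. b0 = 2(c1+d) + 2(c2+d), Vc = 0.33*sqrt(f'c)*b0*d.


b0 = 2*(442 + 207) + 2*(420 + 207) = 2552 mm
Vc = 0.33 * sqrt(35) * 2552 * 207 / 1000
= 1031.33 kN

1031.33


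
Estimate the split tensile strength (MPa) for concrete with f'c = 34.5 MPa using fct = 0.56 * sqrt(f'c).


fct = 0.56 * sqrt(34.5)
= 0.56 * 5.874
= 3.289 MPa

3.289


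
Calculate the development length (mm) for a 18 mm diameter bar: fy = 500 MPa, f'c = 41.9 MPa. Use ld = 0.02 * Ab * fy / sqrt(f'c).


Ab = pi * 18^2 / 4 = 254.469 mm2
ld = 0.02 * 254.469 * 500 / sqrt(41.9)
= 393.1 mm

393.1


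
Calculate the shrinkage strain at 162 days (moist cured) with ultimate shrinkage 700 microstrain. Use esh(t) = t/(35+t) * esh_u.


esh(162) = 162 / (35 + 162) * 700
= 162 / 197 * 700
= 575.6 microstrain

575.6


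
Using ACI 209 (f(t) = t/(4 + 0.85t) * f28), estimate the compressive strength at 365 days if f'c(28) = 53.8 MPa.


f(365) = 365 / (4 + 0.85 * 365) * 53.8
= 365 / 314.25 * 53.8
= 62.49 MPa

62.49


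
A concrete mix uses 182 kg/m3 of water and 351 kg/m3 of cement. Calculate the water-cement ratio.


w/c = water / cement
w/c = 182 / 351 = 0.519

0.519


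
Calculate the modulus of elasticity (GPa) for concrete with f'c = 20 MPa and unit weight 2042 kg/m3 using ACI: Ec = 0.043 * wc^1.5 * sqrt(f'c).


Ec = 0.043 * 2042^1.5 * sqrt(20) / 1000
= 17.74 GPa

17.74


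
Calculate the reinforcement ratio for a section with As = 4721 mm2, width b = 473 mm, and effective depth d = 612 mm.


rho = As / (b * d)
= 4721 / (473 * 612)
= 0.0163

0.0163


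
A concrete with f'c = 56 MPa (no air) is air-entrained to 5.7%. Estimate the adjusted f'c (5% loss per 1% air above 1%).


Strength loss = (5.7 - 1) * 5 = 23.5%
f'c = 56 * (1 - 23.5/100)
= 42.84 MPa

42.84


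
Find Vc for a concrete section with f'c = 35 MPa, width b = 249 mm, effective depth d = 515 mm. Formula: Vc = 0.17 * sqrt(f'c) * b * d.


Vc = 0.17 * sqrt(35) * 249 * 515 / 1000
= 128.97 kN

128.97


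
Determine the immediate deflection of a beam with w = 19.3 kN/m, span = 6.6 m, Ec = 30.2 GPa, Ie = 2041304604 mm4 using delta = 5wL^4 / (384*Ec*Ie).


Convert: L = 6.6 m = 6600 mm, Ec = 30.2 GPa = 30200 MPa
delta = 5 * 19.3 * 6600^4 / (384 * 30200 * 2041304604)
= 7.73 mm

7.73


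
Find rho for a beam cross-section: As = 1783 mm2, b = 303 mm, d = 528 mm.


rho = As / (b * d)
= 1783 / (303 * 528)
= 0.0111

0.0111


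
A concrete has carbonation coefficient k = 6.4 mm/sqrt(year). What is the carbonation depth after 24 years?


depth = k * sqrt(t)
= 6.4 * sqrt(24)
= 31.35 mm

31.35


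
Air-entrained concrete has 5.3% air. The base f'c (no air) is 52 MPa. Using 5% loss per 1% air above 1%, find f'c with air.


Strength loss = (5.3 - 1) * 5 = 21.5%
f'c = 52 * (1 - 21.5/100)
= 40.82 MPa

40.82


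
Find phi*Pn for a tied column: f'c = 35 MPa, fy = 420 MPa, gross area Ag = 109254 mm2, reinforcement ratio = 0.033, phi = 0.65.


Ast = rho * Ag = 0.033 * 109254 = 3605.382 mm2
phi*Pn = 0.65 * 0.80 * (0.85 * 35 * (109254 - 3605.382) + 420 * 3605.382) / 1000
= 2421.8 kN

2421.8


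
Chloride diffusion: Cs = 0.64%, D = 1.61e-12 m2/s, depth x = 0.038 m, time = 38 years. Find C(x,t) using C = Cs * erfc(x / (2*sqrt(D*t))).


t_seconds = 38 * 365.25 * 24 * 3600 = 1199188800.0 s
arg = 0.038 / (2 * sqrt(1.61e-12 * 1199188800.0))
= 0.4324
erfc(0.4324) = 0.5409
C = 0.64 * 0.5409 = 0.3461%

0.3461


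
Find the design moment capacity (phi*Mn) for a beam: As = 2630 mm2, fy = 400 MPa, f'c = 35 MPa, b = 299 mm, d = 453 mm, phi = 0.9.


a = As * fy / (0.85 * f'c * b)
= 2630 * 400 / (0.85 * 35 * 299)
= 118.2654 mm
Mn = As * fy * (d - a/2) / 10^6
= 414.3484 kN-m
phi*Mn = 0.9 * 414.3484 = 372.91 kN-m

372.91


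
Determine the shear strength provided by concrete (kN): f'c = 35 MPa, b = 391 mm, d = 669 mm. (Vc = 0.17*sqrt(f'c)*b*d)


Vc = 0.17 * sqrt(35) * 391 * 669 / 1000
= 263.08 kN

263.08


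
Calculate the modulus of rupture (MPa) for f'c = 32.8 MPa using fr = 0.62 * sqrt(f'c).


fr = 0.62 * sqrt(32.8)
= 3.551 MPa

3.551


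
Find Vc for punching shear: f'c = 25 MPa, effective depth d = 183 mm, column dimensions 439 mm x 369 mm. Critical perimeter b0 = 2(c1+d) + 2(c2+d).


b0 = 2*(439 + 183) + 2*(369 + 183) = 2348 mm
Vc = 0.33 * sqrt(25) * 2348 * 183 / 1000
= 708.98 kN

708.98


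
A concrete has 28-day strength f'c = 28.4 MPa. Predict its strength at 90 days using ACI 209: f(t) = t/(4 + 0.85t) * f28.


f(90) = 90 / (4 + 0.85 * 90) * 28.4
= 90 / 80.5 * 28.4
= 31.75 MPa

31.75


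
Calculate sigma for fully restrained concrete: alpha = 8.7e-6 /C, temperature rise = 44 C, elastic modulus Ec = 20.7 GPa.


sigma = alpha * dT * Ec
= 8.7e-6 * 44 * 20.7 * 1000
= 7.924 MPa

7.924


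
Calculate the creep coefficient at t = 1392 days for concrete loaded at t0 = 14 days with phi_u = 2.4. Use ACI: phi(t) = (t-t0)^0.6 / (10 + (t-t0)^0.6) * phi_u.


dt = 1392 - 14 = 1378
phi = 1378^0.6 / (10 + 1378^0.6) * 2.4
= 2.122

2.122


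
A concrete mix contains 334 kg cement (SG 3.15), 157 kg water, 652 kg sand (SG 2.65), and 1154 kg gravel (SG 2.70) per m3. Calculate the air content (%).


Vol cement = 334 / (3.15 * 1000) = 0.106032 m3
Vol water = 157 / 1000 = 0.157 m3
Vol sand = 652 / (2.65 * 1000) = 0.246038 m3
Vol gravel = 1154 / (2.70 * 1000) = 0.427407 m3
Total solid + water volume = 0.936477 m3
Air = (1 - 0.936477) * 100 = 6.35%

6.35


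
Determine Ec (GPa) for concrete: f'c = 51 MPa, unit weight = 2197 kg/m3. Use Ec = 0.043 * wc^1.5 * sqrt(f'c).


Ec = 0.043 * 2197^1.5 * sqrt(51) / 1000
= 31.62 GPa

31.62


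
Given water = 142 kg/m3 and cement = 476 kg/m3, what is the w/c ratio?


w/c = water / cement
w/c = 142 / 476 = 0.298

0.298


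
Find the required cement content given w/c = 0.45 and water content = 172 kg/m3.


Cement = water / (w/c)
= 172 / 0.45
= 382.2 kg/m3

382.2


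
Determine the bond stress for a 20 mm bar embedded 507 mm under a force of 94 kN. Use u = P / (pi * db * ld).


u = P / (pi * db * ld)
= 94 * 1000 / (pi * 20 * 507)
= 2.951 MPa

2.951


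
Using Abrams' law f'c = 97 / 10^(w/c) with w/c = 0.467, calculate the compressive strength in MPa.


f'c = 97 / 10^0.467
= 97 / 2.931
= 33.1 MPa

33.1


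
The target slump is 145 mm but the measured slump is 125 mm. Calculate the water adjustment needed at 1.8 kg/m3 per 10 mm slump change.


Difference = 145 - 125 = 20 mm
Water adjustment = 20 * 1.8 / 10 = 3.6 kg/m3

3.6


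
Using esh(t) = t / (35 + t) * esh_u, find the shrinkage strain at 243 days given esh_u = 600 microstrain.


esh(243) = 243 / (35 + 243) * 600
= 243 / 278 * 600
= 524.5 microstrain

524.5


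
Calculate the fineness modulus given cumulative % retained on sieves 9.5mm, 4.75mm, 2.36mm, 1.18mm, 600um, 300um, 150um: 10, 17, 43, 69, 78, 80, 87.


FM = sum(cumulative % retained) / 100
= 384 / 100
= 3.84

3.84


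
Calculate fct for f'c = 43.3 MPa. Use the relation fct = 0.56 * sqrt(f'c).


fct = 0.56 * sqrt(43.3)
= 0.56 * 6.58
= 3.685 MPa

3.685


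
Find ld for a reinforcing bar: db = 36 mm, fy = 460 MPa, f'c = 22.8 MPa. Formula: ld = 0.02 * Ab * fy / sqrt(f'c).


Ab = pi * 36^2 / 4 = 1017.876 mm2
ld = 0.02 * 1017.876 * 460 / sqrt(22.8)
= 1961.2 mm

1961.2


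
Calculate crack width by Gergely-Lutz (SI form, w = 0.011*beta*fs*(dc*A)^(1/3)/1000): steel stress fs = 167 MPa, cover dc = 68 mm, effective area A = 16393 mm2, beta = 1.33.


w = 0.011 * beta * fs * (dc * A)^(1/3) / 1000
= 0.011 * 1.33 * 167 * (68 * 16393)^(1/3) / 1000
= 0.253 mm

0.253


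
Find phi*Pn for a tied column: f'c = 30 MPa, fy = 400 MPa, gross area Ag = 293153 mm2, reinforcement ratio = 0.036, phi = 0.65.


Ast = rho * Ag = 0.036 * 293153 = 10553.508 mm2
phi*Pn = 0.65 * 0.80 * (0.85 * 30 * (293153 - 10553.508) + 400 * 10553.508) / 1000
= 5942.4 kN

5942.4


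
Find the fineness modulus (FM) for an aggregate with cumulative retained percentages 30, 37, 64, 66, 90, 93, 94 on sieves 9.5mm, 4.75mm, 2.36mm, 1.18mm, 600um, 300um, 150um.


FM = sum(cumulative % retained) / 100
= 474 / 100
= 4.74

4.74


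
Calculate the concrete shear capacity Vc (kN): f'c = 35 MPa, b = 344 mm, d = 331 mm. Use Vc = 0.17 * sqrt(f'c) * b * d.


Vc = 0.17 * sqrt(35) * 344 * 331 / 1000
= 114.52 kN

114.52


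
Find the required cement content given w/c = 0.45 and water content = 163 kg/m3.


Cement = water / (w/c)
= 163 / 0.45
= 362.2 kg/m3

362.2


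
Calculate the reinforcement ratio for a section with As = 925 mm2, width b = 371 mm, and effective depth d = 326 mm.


rho = As / (b * d)
= 925 / (371 * 326)
= 0.0076

0.0076


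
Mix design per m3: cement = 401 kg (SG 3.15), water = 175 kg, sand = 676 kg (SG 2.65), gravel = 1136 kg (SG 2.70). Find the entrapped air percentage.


Vol cement = 401 / (3.15 * 1000) = 0.127302 m3
Vol water = 175 / 1000 = 0.175 m3
Vol sand = 676 / (2.65 * 1000) = 0.255094 m3
Vol gravel = 1136 / (2.70 * 1000) = 0.420741 m3
Total solid + water volume = 0.978137 m3
Air = (1 - 0.978137) * 100 = 2.19%

2.19


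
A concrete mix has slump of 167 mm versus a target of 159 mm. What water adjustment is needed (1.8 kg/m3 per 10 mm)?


Difference = 159 - 167 = -8 mm
Water adjustment = -8 * 1.8 / 10 = -1.4 kg/m3

-1.4


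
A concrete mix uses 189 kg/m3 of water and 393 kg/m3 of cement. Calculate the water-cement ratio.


w/c = water / cement
w/c = 189 / 393 = 0.481

0.481


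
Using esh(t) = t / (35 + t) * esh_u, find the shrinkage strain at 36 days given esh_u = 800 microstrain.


esh(36) = 36 / (35 + 36) * 800
= 36 / 71 * 800
= 405.6 microstrain

405.6


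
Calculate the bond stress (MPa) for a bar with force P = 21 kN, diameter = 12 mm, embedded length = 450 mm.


u = P / (pi * db * ld)
= 21 * 1000 / (pi * 12 * 450)
= 1.238 MPa

1.238


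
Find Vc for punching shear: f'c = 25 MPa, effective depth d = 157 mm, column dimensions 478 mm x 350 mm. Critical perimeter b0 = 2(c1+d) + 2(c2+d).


b0 = 2*(478 + 157) + 2*(350 + 157) = 2284 mm
Vc = 0.33 * sqrt(25) * 2284 * 157 / 1000
= 591.67 kN

591.67


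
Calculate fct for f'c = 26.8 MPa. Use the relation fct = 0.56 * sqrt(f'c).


fct = 0.56 * sqrt(26.8)
= 0.56 * 5.177
= 2.899 MPa

2.899


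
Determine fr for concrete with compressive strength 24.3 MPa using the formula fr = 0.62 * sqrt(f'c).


fr = 0.62 * sqrt(24.3)
= 3.056 MPa

3.056


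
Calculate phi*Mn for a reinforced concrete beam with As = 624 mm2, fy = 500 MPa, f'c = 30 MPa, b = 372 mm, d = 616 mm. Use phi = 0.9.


a = As * fy / (0.85 * f'c * b)
= 624 * 500 / (0.85 * 30 * 372)
= 32.8906 mm
Mn = As * fy * (d - a/2) / 10^6
= 187.0611 kN-m
phi*Mn = 0.9 * 187.0611 = 168.35 kN-m

168.35


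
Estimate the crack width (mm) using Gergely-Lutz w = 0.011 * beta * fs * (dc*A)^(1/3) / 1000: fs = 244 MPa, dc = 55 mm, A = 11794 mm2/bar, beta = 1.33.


w = 0.011 * beta * fs * (dc * A)^(1/3) / 1000
= 0.011 * 1.33 * 244 * (55 * 11794)^(1/3) / 1000
= 0.309 mm

0.309


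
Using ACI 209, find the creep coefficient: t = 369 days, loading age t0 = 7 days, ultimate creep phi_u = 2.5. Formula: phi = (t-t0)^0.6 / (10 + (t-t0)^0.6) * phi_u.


dt = 369 - 7 = 362
phi = 362^0.6 / (10 + 362^0.6) * 2.5
= 1.936

1.936


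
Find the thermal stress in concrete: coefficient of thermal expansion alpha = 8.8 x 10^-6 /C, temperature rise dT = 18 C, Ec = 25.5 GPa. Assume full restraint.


sigma = alpha * dT * Ec
= 8.8e-6 * 18 * 25.5 * 1000
= 4.039 MPa

4.039


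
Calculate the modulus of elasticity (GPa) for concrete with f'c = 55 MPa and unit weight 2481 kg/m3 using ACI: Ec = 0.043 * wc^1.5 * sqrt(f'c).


Ec = 0.043 * 2481^1.5 * sqrt(55) / 1000
= 39.41 GPa

39.41


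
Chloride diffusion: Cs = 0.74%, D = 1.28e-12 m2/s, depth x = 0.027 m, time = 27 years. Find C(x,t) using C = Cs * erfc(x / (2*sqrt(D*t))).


t_seconds = 27 * 365.25 * 24 * 3600 = 852055200.0 s
arg = 0.027 / (2 * sqrt(1.28e-12 * 852055200.0))
= 0.4088
erfc(0.4088) = 0.5632
C = 0.74 * 0.5632 = 0.4168%

0.4168


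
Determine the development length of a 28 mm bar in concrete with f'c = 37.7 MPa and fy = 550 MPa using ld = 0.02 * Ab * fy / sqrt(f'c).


Ab = pi * 28^2 / 4 = 615.752 mm2
ld = 0.02 * 615.752 * 550 / sqrt(37.7)
= 1103.1 mm

1103.1


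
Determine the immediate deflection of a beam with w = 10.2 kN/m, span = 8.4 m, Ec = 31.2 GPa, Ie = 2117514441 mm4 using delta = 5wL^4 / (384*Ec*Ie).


Convert: L = 8.4 m = 8400 mm, Ec = 31.2 GPa = 31200 MPa
delta = 5 * 10.2 * 8400^4 / (384 * 31200 * 2117514441)
= 10.01 mm

10.01


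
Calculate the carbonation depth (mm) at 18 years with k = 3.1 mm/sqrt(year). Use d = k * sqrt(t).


depth = k * sqrt(t)
= 3.1 * sqrt(18)
= 13.15 mm

13.15


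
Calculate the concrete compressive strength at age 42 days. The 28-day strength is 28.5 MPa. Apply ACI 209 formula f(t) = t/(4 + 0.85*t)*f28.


f(42) = 42 / (4 + 0.85 * 42) * 28.5
= 42 / 39.7 * 28.5
= 30.15 MPa

30.15


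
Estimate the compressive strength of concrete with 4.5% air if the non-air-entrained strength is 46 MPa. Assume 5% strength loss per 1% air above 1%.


Strength loss = (4.5 - 1) * 5 = 17.5%
f'c = 46 * (1 - 17.5/100)
= 37.95 MPa

37.95


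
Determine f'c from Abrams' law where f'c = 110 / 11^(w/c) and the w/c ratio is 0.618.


f'c = 110 / 11^0.618
= 110 / 4.401
= 24.99 MPa

24.99


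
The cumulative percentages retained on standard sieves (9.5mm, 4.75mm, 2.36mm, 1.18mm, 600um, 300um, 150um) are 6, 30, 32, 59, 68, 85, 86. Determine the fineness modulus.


FM = sum(cumulative % retained) / 100
= 366 / 100
= 3.66

3.66


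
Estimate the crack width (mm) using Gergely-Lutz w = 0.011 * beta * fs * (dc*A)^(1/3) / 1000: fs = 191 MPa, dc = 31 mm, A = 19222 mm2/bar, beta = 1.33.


w = 0.011 * beta * fs * (dc * A)^(1/3) / 1000
= 0.011 * 1.33 * 191 * (31 * 19222)^(1/3) / 1000
= 0.235 mm

0.235


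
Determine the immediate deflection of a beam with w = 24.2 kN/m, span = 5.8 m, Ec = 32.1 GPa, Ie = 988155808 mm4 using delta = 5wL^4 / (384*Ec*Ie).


Convert: L = 5.8 m = 5800 mm, Ec = 32.1 GPa = 32100 MPa
delta = 5 * 24.2 * 5800^4 / (384 * 32100 * 988155808)
= 11.24 mm

11.24


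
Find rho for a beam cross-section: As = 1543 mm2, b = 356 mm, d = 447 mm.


rho = As / (b * d)
= 1543 / (356 * 447)
= 0.0097

0.0097


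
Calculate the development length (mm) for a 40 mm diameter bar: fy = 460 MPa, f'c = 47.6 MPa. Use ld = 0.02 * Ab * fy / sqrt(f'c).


Ab = pi * 40^2 / 4 = 1256.637 mm2
ld = 0.02 * 1256.637 * 460 / sqrt(47.6)
= 1675.7 mm

1675.7


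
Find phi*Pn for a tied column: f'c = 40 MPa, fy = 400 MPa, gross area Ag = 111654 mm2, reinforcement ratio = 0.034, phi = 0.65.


Ast = rho * Ag = 0.034 * 111654 = 3796.236 mm2
phi*Pn = 0.65 * 0.80 * (0.85 * 40 * (111654 - 3796.236) + 400 * 3796.236) / 1000
= 2696.54 kN

2696.54


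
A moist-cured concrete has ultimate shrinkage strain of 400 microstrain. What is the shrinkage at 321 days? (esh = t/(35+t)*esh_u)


esh(321) = 321 / (35 + 321) * 400
= 321 / 356 * 400
= 360.7 microstrain

360.7


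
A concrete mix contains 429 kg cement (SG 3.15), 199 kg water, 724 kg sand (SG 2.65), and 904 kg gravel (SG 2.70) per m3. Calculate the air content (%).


Vol cement = 429 / (3.15 * 1000) = 0.13619 m3
Vol water = 199 / 1000 = 0.199 m3
Vol sand = 724 / (2.65 * 1000) = 0.273208 m3
Vol gravel = 904 / (2.70 * 1000) = 0.334815 m3
Total solid + water volume = 0.943213 m3
Air = (1 - 0.943213) * 100 = 5.68%

5.68


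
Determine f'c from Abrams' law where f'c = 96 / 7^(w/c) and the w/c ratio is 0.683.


f'c = 96 / 7^0.683
= 96 / 3.777
= 25.41 MPa

25.41


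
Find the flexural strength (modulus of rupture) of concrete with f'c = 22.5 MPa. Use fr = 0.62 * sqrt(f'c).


fr = 0.62 * sqrt(22.5)
= 2.941 MPa

2.941


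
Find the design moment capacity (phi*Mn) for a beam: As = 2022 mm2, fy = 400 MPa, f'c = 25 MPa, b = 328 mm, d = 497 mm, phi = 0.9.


a = As * fy / (0.85 * f'c * b)
= 2022 * 400 / (0.85 * 25 * 328)
= 116.0402 mm
Mn = As * fy * (d - a/2) / 10^6
= 355.047 kN-m
phi*Mn = 0.9 * 355.047 = 319.54 kN-m

319.54


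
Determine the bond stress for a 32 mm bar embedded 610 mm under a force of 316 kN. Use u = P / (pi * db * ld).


u = P / (pi * db * ld)
= 316 * 1000 / (pi * 32 * 610)
= 5.153 MPa

5.153


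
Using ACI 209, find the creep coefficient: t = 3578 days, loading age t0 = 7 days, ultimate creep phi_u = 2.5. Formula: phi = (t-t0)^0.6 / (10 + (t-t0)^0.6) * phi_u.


dt = 3578 - 7 = 3571
phi = 3571^0.6 / (10 + 3571^0.6) * 2.5
= 2.328

2.328


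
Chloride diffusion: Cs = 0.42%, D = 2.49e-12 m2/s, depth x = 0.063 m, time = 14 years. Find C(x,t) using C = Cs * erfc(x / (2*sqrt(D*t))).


t_seconds = 14 * 365.25 * 24 * 3600 = 441806400.0 s
arg = 0.063 / (2 * sqrt(2.49e-12 * 441806400.0))
= 0.9497
erfc(0.9497) = 0.1792
C = 0.42 * 0.1792 = 0.0753%

0.0753


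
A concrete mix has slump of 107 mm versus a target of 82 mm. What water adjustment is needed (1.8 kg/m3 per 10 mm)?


Difference = 82 - 107 = -25 mm
Water adjustment = -25 * 1.8 / 10 = -4.5 kg/m3

-4.5
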